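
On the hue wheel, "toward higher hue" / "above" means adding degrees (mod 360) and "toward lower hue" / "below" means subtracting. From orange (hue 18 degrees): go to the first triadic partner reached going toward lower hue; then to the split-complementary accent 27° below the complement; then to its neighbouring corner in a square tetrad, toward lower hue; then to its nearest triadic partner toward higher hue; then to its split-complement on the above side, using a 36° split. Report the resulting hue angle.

triadic ↓ −120°: 18 − 120 = -102 → -102 + 360 = 258°
split-comp 27° ↓ +153°: 258 + 153 = 411 → 411 − 360 = 51°
square ↓ −90°: 51 − 90 = -39 → -39 + 360 = 321°
triadic ↑ +120°: 321 + 120 = 441 → 441 − 360 = 81°
split-comp 36° ↑ +216°: 81 + 216 = 297°

297°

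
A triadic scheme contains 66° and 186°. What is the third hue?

A triad spaces three hues 120° apart.
The full set is {66°, 186°, 306°}.

306°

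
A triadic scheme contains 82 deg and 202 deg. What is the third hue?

A triad spaces three hues 120° apart.
The full set is {82°, 202°, 322°}.

322°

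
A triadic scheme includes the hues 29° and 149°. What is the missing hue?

269°

A triad places three hues 120° apart.
The full set through 29° is {29°, 149°, 269°}.
Given {29°, 149°}, the missing hue is 269°.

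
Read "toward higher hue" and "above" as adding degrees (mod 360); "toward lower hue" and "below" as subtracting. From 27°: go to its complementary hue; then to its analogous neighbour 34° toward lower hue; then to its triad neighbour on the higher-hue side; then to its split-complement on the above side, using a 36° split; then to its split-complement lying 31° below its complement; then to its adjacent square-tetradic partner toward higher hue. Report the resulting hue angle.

28°

complement +180°: 27 + 180 = 207°
analog 34° ↓ −34°: 207 − 34 = 173°
triadic ↑ +120°: 173 + 120 = 293°
split-comp 36° ↑ +216°: 293 + 216 = 509 → 509 − 360 = 149°
split-comp 31° ↓ +149°: 149 + 149 = 298°
square ↑ +90°: 298 + 90 = 388 → 388 − 360 = 28°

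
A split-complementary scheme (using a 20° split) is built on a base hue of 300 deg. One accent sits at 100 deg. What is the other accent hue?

Split-complementary hues sit 20° either side of the complement.
Complement of the base 300°: 300 + 180 = 480 → 480 − 360 = 120°
The given accent 100° is 20° one side of 120°; the other accent sits 20° the other side: 120 + 20 = 140°

140°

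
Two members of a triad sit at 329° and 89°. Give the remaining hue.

A triad spaces three hues 120° apart.
The full set is {89°, 209°, 329°}.

209°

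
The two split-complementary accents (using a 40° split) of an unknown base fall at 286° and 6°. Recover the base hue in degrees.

146°

The accents sit 40° either side of the complement, so the complement is their short-arc midpoint on the wheel.
Short-arc midpoint of 286° and 6°: 326°.
Base is 180° from the complement: 326 − 180 = 146°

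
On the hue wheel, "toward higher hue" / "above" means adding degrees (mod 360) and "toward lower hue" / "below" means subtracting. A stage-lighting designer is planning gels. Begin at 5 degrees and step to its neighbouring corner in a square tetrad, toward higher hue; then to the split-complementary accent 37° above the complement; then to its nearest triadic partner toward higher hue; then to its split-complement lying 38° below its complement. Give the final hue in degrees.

214°

5 + 90 = 95°   (square ↑)
95 + 217 = 312°   (split-comp 37° ↑)
312 + 120 = 432 → 432 − 360 = 72°   (triadic ↑)
72 + 142 = 214°   (split-comp 38° ↓)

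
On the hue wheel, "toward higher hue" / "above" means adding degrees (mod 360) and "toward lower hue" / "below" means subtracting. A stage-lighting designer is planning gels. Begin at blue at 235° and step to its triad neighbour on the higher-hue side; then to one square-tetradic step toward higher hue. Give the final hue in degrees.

triadic ↑ +120°: 235 + 120 = 355°
square ↑ +90°: 355 + 90 = 445 → 445 − 360 = 85°

85°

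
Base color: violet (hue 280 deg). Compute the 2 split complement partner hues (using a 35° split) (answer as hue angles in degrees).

65° and 135°

Split-complementary hues sit 35° either side of the complement.
Complement of 280 deg: 280 + 180 = 460 → 460 − 360 = 100°
100 − 35 = 65°
100 + 35 = 135°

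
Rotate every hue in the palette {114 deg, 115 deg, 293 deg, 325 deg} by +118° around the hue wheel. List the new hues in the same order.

114 + 118 = 232°
115 + 118 = 233°
293 + 118 = 411 → 411 − 360 = 51°
325 + 118 = 443 → 443 − 360 = 83°

232°, 233°, 51°, 83°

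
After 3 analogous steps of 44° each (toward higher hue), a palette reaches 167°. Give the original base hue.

3 steps of 44° (toward higher hue) give a net shift of +132°.
Start = end − shift: 167 − 132 = 35°

35°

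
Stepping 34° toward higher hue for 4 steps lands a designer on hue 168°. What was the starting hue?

4 steps of 34° (toward higher hue) give a net shift of +136°.
Start = end − shift: 168 − 136 = 32°

32°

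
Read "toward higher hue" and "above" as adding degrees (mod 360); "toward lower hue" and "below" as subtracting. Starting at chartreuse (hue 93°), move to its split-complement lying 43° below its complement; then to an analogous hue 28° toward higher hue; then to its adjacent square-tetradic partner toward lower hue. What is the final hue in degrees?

93 + 137 = 230°   (split-comp 43° ↓)
230 + 28 = 258°   (analog 28° ↑)
258 − 90 = 168°   (square ↓)

168°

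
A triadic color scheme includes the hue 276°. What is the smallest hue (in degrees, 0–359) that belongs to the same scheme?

36°

A triad places three hues 120° apart.
The full set through 276° is {36°, 156°, 276°}.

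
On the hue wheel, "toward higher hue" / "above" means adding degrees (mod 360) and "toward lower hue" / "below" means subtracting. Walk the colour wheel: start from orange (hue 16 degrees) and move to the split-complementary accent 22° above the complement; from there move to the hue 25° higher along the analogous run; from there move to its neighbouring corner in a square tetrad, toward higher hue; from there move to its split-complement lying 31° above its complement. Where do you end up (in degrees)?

184°

16 + 202 = 218°   (split-comp 22° ↑)
218 + 25 = 243°   (analog 25° ↑)
243 + 90 = 333°   (square ↑)
333 + 211 = 544 → 544 − 360 = 184°   (split-comp 31° ↑)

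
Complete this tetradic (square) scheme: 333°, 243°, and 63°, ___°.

A square tetradic scheme places four hues every 90°.
The full set through 63° is {63°, 153°, 243°, 333°}.
Given {63°, 243°, 333°}, the missing hue is 153°.

153°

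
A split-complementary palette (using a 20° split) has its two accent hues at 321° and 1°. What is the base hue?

The accents sit 20° either side of the complement, so the complement is their short-arc midpoint on the wheel.
Short-arc midpoint of 321° and 1°: 341°.
Base is 180° from the complement: 341 − 180 = 161°

161°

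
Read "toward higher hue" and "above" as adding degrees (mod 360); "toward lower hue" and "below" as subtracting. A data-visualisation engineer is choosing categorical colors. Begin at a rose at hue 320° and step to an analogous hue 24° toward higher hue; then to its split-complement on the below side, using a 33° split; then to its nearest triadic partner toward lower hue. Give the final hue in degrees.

11°

+24° (analog 24° ↑): 320 + 24 = 344°
+147° (split-comp 33° ↓): 344 + 147 = 491 → 491 − 360 = 131°
−120° (triadic ↓): 131 − 120 = 11°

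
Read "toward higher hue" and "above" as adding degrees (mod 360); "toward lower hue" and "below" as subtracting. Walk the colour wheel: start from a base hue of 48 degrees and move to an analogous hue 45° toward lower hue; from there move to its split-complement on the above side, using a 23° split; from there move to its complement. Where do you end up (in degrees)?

26°

48 − 45 = 3°   (analog 45° ↓)
3 + 203 = 206°   (split-comp 23° ↑)
206 + 180 = 386 → 386 − 360 = 26°   (complement)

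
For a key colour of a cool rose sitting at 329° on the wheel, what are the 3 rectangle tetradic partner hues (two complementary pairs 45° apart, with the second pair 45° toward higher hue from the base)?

A rectangular tetradic uses two complementary pairs 45° apart: offsets 0°, 45°, 180°, 225°.
329 + 45 = 374 → 374 − 360 = 14°
329 + 180 = 509 → 509 − 360 = 149°
329 + 225 = 554 → 554 − 360 = 194°

14°, 149°, and 194°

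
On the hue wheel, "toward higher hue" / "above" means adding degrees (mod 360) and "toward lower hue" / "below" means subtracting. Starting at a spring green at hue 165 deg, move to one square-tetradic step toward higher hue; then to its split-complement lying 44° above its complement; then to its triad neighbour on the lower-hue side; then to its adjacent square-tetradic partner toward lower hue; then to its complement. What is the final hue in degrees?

square ↑ +90°: 165 + 90 = 255°
split-comp 44° ↑ +224°: 255 + 224 = 479 → 479 − 360 = 119°
triadic ↓ −120°: 119 − 120 = -1 → -1 + 360 = 359°
square ↓ −90°: 359 − 90 = 269°
complement +180°: 269 + 180 = 449 → 449 − 360 = 89°

89°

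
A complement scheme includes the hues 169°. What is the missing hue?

349°

The complement sits 180° across the wheel.
The full set through 169° is {169°, 349°}.
Given {169°}, the missing hue is 349°.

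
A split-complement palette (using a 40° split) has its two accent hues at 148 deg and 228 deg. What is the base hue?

The accents sit 40° either side of the complement, so the complement is their short-arc midpoint on the wheel.
Short-arc midpoint of 148° and 228°: 188°.
Base is 180° from the complement: 188 − 180 = 8°

8°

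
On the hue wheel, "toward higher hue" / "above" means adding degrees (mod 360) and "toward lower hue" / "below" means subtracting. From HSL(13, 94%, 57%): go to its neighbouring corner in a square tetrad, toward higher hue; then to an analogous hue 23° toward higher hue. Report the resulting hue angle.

126°

+90° (square ↑): 13 + 90 = 103°
+23° (analog 23° ↑): 103 + 23 = 126°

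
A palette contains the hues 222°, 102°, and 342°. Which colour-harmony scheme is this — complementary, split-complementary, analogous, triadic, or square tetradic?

triadic

Sort the hues: 102°, 222°, 342°.
Successive gaps around the wheel: 120°, 120°, 120°.
Three hues equally spaced 120° apart form a triad.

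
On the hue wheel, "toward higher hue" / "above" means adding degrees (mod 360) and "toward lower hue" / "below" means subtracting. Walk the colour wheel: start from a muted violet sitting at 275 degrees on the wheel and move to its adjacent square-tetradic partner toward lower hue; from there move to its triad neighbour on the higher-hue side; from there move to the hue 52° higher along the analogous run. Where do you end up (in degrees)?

357°

−90° (square ↓): 275 − 90 = 185°
+120° (triadic ↑): 185 + 120 = 305°
+52° (analog 52° ↑): 305 + 52 = 357°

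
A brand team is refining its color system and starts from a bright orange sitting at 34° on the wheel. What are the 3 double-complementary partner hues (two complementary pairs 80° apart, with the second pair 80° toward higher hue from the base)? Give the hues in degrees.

A rectangular tetradic uses two complementary pairs 80° apart: offsets 0°, 80°, 180°, 260°.
34 + 80 = 114°
34 + 180 = 214°
34 + 260 = 294°

114°, 214°, 294°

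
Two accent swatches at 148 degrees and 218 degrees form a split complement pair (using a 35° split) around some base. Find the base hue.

The accents sit 35° either side of the complement, so the complement is their short-arc midpoint on the wheel.
Short-arc midpoint of 148° and 218°: 183°.
Base is 180° from the complement: 183 − 180 = 3°

3°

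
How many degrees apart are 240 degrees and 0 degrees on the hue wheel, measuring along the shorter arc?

120°

|240 − 0| = 240.
The shorter arc is 360 − 240 = 120°.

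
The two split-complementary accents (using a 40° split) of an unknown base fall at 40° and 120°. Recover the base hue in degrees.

260°

The accents sit 40° either side of the complement, so the complement is their short-arc midpoint on the wheel.
Short-arc midpoint of 40° and 120°: 80°.
Base is 180° from the complement: 80 − 180 = -100 → -100 + 360 = 260°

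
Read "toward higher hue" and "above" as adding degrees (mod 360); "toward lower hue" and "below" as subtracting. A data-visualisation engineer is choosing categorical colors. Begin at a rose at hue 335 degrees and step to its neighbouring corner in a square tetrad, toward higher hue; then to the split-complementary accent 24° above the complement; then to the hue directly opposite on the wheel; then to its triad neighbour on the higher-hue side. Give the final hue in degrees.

209°

square ↑ +90°: 335 + 90 = 425 → 425 − 360 = 65°
split-comp 24° ↑ +204°: 65 + 204 = 269°
complement +180°: 269 + 180 = 449 → 449 − 360 = 89°
triadic ↑ +120°: 89 + 120 = 209°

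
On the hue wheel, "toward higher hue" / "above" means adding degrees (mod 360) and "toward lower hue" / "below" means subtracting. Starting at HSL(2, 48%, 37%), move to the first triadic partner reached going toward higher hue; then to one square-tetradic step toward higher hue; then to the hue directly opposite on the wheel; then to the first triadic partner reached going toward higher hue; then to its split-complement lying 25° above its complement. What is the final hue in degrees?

+120° (triadic ↑): 2 + 120 = 122°
+90° (square ↑): 122 + 90 = 212°
+180° (complement): 212 + 180 = 392 → 392 − 360 = 32°
+120° (triadic ↑): 32 + 120 = 152°
+205° (split-comp 25° ↑): 152 + 205 = 357°

357°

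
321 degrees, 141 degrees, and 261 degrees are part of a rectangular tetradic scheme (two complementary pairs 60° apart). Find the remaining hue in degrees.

81°

A rectangular tetradic uses two complementary pairs 60° apart: offsets 0°, 60°, 180°, 240°.
Among {141°, 261°, 321°}, 321° and 141° are a 180° pair.
The remaining hue 261° needs its own complement: 261 + 180 = 441 → 441 − 360 = 81°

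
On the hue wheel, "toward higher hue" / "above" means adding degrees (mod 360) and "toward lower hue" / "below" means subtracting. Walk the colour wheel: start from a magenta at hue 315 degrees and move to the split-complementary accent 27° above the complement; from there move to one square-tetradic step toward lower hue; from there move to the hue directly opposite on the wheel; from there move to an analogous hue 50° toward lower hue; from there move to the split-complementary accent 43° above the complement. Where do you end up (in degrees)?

65°

split-comp 27° ↑ +207°: 315 + 207 = 522 → 522 − 360 = 162°
square ↓ −90°: 162 − 90 = 72°
complement +180°: 72 + 180 = 252°
analog 50° ↓ −50°: 252 − 50 = 202°
split-comp 43° ↑ +223°: 202 + 223 = 425 → 425 − 360 = 65°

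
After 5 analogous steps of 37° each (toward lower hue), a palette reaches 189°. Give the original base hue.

14°

5 steps of 37° (toward lower hue) give a net shift of −185°.
Start = end − shift: 189 + 185 = 374 → 374 − 360 = 14°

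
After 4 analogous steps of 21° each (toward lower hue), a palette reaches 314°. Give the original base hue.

4 steps of 21° (toward lower hue) give a net shift of −84°.
Start = end − shift: 314 + 84 = 398 → 398 − 360 = 38°

38°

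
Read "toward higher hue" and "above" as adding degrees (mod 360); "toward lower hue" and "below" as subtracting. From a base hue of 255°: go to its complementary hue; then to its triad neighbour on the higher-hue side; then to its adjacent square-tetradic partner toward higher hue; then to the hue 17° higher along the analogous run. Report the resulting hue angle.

302°

+180° (complement): 255 + 180 = 435 → 435 − 360 = 75°
+120° (triadic ↑): 75 + 120 = 195°
+90° (square ↑): 195 + 90 = 285°
+17° (analog 17° ↑): 285 + 17 = 302°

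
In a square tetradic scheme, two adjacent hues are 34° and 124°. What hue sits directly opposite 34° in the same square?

214°

A square tetradic scheme places four hues 90° apart; opposite corners are 180° apart.
34 + 180 = 214°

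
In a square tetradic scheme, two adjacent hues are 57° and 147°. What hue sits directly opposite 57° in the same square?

A square tetradic scheme places four hues 90° apart; opposite corners are 180° apart.
57 + 180 = 237°

237°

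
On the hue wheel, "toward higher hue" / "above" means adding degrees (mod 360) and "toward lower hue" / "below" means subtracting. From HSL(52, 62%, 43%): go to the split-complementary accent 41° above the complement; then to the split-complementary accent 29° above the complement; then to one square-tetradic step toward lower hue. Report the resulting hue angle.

32°

52 + 221 = 273°   (split-comp 41° ↑)
273 + 209 = 482 → 482 − 360 = 122°   (split-comp 29° ↑)
122 − 90 = 32°   (square ↓)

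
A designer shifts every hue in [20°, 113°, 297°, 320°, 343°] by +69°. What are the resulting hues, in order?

89°, 182°, 6°, 29°, 52°

20 + 69 = 89°
113 + 69 = 182°
297 + 69 = 366 → 366 − 360 = 6°
320 + 69 = 389 → 389 − 360 = 29°
343 + 69 = 412 → 412 − 360 = 52°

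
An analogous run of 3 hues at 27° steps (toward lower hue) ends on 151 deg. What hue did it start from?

2 steps of 27° (toward lower hue) give a net shift of −54°.
Start = end − shift: 151 + 54 = 205°

205°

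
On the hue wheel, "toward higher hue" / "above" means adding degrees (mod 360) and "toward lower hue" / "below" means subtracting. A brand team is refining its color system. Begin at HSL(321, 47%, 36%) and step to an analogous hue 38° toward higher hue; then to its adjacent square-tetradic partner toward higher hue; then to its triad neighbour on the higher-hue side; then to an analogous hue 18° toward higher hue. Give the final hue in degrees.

321 + 38 = 359°   (analog 38° ↑)
359 + 90 = 449 → 449 − 360 = 89°   (square ↑)
89 + 120 = 209°   (triadic ↑)
209 + 18 = 227°   (analog 18° ↑)

227°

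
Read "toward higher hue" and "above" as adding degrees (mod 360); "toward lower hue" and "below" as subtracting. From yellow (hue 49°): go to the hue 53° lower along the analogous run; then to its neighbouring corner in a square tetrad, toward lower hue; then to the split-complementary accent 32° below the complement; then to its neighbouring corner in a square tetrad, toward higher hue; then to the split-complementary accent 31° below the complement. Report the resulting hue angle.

−53° (analog 53° ↓): 49 − 53 = -4 → -4 + 360 = 356°
−90° (square ↓): 356 − 90 = 266°
+148° (split-comp 32° ↓): 266 + 148 = 414 → 414 − 360 = 54°
+90° (square ↑): 54 + 90 = 144°
+149° (split-comp 31° ↓): 144 + 149 = 293°

293°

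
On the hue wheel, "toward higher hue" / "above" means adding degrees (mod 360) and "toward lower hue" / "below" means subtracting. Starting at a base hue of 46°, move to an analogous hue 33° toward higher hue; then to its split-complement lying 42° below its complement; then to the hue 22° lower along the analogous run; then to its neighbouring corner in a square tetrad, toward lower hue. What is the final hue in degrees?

105°

+33° (analog 33° ↑): 46 + 33 = 79°
+138° (split-comp 42° ↓): 79 + 138 = 217°
−22° (analog 22° ↓): 217 − 22 = 195°
−90° (square ↓): 195 − 90 = 105°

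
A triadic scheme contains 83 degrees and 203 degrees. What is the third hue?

323°

A triad spaces three hues 120° apart.
The full set is {83°, 203°, 323°}.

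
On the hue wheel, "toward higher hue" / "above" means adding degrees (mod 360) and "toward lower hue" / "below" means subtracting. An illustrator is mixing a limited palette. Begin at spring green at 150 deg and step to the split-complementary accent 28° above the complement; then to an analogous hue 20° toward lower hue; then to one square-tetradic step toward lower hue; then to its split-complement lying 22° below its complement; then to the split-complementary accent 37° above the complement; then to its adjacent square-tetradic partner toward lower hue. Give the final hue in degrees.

+208° (split-comp 28° ↑): 150 + 208 = 358°
−20° (analog 20° ↓): 358 − 20 = 338°
−90° (square ↓): 338 − 90 = 248°
+158° (split-comp 22° ↓): 248 + 158 = 406 → 406 − 360 = 46°
+217° (split-comp 37° ↑): 46 + 217 = 263°
−90° (square ↓): 263 − 90 = 173°

173°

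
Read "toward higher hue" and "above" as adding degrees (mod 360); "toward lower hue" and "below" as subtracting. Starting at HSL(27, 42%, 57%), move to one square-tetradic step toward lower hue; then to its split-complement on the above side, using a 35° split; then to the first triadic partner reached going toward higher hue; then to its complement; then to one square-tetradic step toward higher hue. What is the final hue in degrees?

−90° (square ↓): 27 − 90 = -63 → -63 + 360 = 297°
+215° (split-comp 35° ↑): 297 + 215 = 512 → 512 − 360 = 152°
+120° (triadic ↑): 152 + 120 = 272°
+180° (complement): 272 + 180 = 452 → 452 − 360 = 92°
+90° (square ↑): 92 + 90 = 182°

182°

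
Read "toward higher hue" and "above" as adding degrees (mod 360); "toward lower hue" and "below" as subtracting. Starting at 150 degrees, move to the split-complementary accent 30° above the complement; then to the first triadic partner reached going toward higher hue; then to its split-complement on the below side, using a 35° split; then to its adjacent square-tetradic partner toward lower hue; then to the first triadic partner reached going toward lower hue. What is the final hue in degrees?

55°

split-comp 30° ↑ +210°: 150 + 210 = 360 → 360 − 360 = 0°
triadic ↑ +120°: 0 + 120 = 120°
split-comp 35° ↓ +145°: 120 + 145 = 265°
square ↓ −90°: 265 − 90 = 175°
triadic ↓ −120°: 175 − 120 = 55°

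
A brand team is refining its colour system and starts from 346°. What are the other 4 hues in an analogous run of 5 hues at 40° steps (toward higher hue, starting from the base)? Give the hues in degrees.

346 + 40 = 386 → 386 − 360 = 26°
346 + 80 = 426 → 426 − 360 = 66°
346 + 120 = 466 → 466 − 360 = 106°
346 + 160 = 506 → 506 − 360 = 146°

26°, 66°, 106° and 146°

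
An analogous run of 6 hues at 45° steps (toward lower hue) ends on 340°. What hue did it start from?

205°

5 steps of 45° (toward lower hue) give a net shift of −225°.
Start = end − shift: 340 + 225 = 565 → 565 − 360 = 205°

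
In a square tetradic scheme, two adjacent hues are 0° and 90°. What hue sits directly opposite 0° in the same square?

180°

A square tetradic scheme places four hues 90° apart; opposite corners are 180° apart.
0 + 180 = 180°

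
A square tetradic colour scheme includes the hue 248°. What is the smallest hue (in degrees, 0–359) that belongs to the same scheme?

A square tetradic scheme places four hues every 90°.
The full set through 248° is {68°, 158°, 248°, 338°}.

68°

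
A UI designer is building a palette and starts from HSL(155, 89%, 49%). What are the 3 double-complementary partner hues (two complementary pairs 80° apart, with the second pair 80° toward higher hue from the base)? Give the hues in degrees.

155 + 80 = 235°
155 + 180 = 335°
155 + 260 = 415 → 415 − 360 = 55°

235°, 335°, 55°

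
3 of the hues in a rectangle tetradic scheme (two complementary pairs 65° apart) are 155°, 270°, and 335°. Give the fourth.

A rectangular tetradic uses two complementary pairs 65° apart: offsets 0°, 65°, 180°, 245°.
Among {155°, 270°, 335°}, 155° and 335° are a 180° pair.
The remaining hue 270° needs its own complement: 270 + 180 = 450 → 450 − 360 = 90°

90°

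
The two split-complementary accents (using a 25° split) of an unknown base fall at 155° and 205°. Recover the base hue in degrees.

0°

The accents sit 25° either side of the complement, so the complement is their short-arc midpoint on the wheel.
Short-arc midpoint of 155° and 205°: 180°.
Base is 180° from the complement: 180 − 180 = 0°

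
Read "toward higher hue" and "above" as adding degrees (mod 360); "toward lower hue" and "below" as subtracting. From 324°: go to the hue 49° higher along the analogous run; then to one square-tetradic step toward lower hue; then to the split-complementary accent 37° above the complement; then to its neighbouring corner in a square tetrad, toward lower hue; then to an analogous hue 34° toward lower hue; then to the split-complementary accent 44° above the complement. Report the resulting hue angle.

324 + 49 = 373 → 373 − 360 = 13°   (analog 49° ↑)
13 − 90 = -77 → -77 + 360 = 283°   (square ↓)
283 + 217 = 500 → 500 − 360 = 140°   (split-comp 37° ↑)
140 − 90 = 50°   (square ↓)
50 − 34 = 16°   (analog 34° ↓)
16 + 224 = 240°   (split-comp 44° ↑)

240°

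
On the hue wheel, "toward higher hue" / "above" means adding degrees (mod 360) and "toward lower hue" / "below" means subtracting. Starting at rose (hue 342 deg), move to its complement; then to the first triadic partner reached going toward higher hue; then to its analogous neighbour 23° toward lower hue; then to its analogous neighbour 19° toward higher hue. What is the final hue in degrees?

278°

342 + 180 = 522 → 522 − 360 = 162°   (complement)
162 + 120 = 282°   (triadic ↑)
282 − 23 = 259°   (analog 23° ↓)
259 + 19 = 278°   (analog 19° ↑)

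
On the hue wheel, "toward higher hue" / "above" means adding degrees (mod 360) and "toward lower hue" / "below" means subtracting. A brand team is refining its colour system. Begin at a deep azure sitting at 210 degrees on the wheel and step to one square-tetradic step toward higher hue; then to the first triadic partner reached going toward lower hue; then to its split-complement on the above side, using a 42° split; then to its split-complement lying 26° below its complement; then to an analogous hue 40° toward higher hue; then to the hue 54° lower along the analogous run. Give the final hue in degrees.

square ↑ +90°: 210 + 90 = 300°
triadic ↓ −120°: 300 − 120 = 180°
split-comp 42° ↑ +222°: 180 + 222 = 402 → 402 − 360 = 42°
split-comp 26° ↓ +154°: 42 + 154 = 196°
analog 40° ↑ +40°: 196 + 40 = 236°
analog 54° ↓ −54°: 236 − 54 = 182°

182°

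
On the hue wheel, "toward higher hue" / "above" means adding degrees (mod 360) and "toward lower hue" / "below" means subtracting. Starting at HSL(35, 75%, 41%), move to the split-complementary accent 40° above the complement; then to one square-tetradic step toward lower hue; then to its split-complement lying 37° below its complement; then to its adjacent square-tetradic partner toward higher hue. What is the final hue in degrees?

38°

35 + 220 = 255°   (split-comp 40° ↑)
255 − 90 = 165°   (square ↓)
165 + 143 = 308°   (split-comp 37° ↓)
308 + 90 = 398 → 398 − 360 = 38°   (square ↑)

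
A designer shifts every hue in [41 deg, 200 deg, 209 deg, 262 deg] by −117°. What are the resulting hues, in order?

284°, 83°, 92°, 145°

41 − 117 = -76 → -76 + 360 = 284°
200 − 117 = 83°
209 − 117 = 92°
262 − 117 = 145°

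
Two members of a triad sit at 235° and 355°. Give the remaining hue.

115°

A triad spaces three hues 120° apart.
The full set is {115°, 235°, 355°}.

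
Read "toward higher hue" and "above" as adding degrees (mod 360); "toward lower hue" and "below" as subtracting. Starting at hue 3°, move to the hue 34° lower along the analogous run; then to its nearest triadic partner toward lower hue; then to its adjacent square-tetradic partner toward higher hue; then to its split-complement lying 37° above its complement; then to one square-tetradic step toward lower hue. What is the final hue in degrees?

analog 34° ↓ −34°: 3 − 34 = -31 → -31 + 360 = 329°
triadic ↓ −120°: 329 − 120 = 209°
square ↑ +90°: 209 + 90 = 299°
split-comp 37° ↑ +217°: 299 + 217 = 516 → 516 − 360 = 156°
square ↓ −90°: 156 − 90 = 66°

66°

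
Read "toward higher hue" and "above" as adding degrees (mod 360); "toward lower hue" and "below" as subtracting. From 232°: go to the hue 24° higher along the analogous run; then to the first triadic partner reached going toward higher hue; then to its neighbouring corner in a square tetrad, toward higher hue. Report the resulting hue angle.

106°

+24° (analog 24° ↑): 232 + 24 = 256°
+120° (triadic ↑): 256 + 120 = 376 → 376 − 360 = 16°
+90° (square ↑): 16 + 90 = 106°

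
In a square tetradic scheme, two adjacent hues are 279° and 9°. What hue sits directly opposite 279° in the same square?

99°

A square tetradic scheme places four hues 90° apart; opposite corners are 180° apart.
279 + 180 = 459 → 459 − 360 = 99°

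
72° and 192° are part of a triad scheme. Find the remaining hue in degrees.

A triad places three hues 120° apart.
The full set through 72° is {72°, 192°, 312°}.
Given {72°, 192°}, the missing hue is 312°.

312°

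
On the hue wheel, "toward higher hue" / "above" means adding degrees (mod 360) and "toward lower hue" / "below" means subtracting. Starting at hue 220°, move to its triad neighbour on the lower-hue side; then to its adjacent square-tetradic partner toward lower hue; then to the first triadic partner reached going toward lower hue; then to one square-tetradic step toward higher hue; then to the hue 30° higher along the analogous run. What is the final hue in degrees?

−120° (triadic ↓): 220 − 120 = 100°
−90° (square ↓): 100 − 90 = 10°
−120° (triadic ↓): 10 − 120 = -110 → -110 + 360 = 250°
+90° (square ↑): 250 + 90 = 340°
+30° (analog 30° ↑): 340 + 30 = 370 → 370 − 360 = 10°

10°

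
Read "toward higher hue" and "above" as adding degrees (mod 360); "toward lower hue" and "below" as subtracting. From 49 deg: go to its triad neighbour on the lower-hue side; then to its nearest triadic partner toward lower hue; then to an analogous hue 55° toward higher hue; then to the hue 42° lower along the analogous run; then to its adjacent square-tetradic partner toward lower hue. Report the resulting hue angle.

92°

49 − 120 = -71 → -71 + 360 = 289°   (triadic ↓)
289 − 120 = 169°   (triadic ↓)
169 + 55 = 224°   (analog 55° ↑)
224 − 42 = 182°   (analog 42° ↓)
182 − 90 = 92°   (square ↓)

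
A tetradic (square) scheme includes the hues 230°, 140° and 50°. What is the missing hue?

320°

A square tetradic scheme places four hues every 90°.
The full set through 50° is {50°, 140°, 230°, 320°}.
Given {50°, 140°, 230°}, the missing hue is 320°.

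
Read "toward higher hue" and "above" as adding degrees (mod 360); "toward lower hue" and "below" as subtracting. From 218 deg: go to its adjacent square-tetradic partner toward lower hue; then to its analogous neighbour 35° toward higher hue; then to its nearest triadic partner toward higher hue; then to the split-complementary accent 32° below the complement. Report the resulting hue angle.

71°

218 − 90 = 128°   (square ↓)
128 + 35 = 163°   (analog 35° ↑)
163 + 120 = 283°   (triadic ↑)
283 + 148 = 431 → 431 − 360 = 71°   (split-comp 32° ↓)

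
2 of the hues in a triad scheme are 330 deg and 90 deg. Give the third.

A triad places three hues 120° apart.
The full set through 90° is {90°, 210°, 330°}.
Given {90°, 330°}, the missing hue is 210°.

210°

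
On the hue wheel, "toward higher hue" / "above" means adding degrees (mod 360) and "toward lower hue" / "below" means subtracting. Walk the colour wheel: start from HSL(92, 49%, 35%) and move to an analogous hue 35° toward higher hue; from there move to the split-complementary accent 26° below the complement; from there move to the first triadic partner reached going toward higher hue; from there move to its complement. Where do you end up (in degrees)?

221°

+35° (analog 35° ↑): 92 + 35 = 127°
+154° (split-comp 26° ↓): 127 + 154 = 281°
+120° (triadic ↑): 281 + 120 = 401 → 401 − 360 = 41°
+180° (complement): 41 + 180 = 221°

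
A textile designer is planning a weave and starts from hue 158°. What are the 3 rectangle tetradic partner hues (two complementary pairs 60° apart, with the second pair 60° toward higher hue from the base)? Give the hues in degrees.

A rectangular tetradic uses two complementary pairs 60° apart: offsets 0°, 60°, 180°, 240°.
158 + 60 = 218°
158 + 180 = 338°
158 + 240 = 398 → 398 − 360 = 38°

218°, 338°, 38°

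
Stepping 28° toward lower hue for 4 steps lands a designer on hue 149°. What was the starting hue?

4 steps of 28° (toward lower hue) give a net shift of −112°.
Start = end − shift: 149 + 112 = 261°

261°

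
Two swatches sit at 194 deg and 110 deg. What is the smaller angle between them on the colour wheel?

|194 − 110| = 84.
84 ≤ 180, so the shorter arc is 84°.

84°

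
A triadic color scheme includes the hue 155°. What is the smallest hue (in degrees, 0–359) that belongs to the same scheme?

35°

A triad places three hues 120° apart.
The full set through 155° is {35°, 155°, 275°}.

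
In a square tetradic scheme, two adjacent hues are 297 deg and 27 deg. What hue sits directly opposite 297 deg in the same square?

117°

A square tetradic scheme places four hues 90° apart; opposite corners are 180° apart.
297 + 180 = 477 → 477 − 360 = 117°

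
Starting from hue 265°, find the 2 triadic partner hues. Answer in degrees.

A triad places three hues 120° apart.
265 + 120 = 385 → 385 − 360 = 25°
265 + 240 = 505 → 505 − 360 = 145°

25° and 145°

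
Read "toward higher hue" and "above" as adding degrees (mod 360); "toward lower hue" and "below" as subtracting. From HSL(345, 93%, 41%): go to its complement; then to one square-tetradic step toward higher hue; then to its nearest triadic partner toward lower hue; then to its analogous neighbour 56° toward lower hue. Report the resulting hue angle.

79°

+180° (complement): 345 + 180 = 525 → 525 − 360 = 165°
+90° (square ↑): 165 + 90 = 255°
−120° (triadic ↓): 255 − 120 = 135°
−56° (analog 56° ↓): 135 − 56 = 79°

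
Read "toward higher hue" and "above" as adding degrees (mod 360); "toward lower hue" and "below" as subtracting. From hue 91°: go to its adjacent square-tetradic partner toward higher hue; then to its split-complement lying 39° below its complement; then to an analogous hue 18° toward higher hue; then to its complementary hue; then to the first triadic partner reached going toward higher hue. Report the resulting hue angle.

+90° (square ↑): 91 + 90 = 181°
+141° (split-comp 39° ↓): 181 + 141 = 322°
+18° (analog 18° ↑): 322 + 18 = 340°
+180° (complement): 340 + 180 = 520 → 520 − 360 = 160°
+120° (triadic ↑): 160 + 120 = 280°

280°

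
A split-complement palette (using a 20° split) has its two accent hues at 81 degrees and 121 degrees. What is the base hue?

The accents sit 20° either side of the complement, so the complement is their short-arc midpoint on the wheel.
Short-arc midpoint of 81° and 121°: 101°.
Base is 180° from the complement: 101 − 180 = -79 → -79 + 360 = 281°

281°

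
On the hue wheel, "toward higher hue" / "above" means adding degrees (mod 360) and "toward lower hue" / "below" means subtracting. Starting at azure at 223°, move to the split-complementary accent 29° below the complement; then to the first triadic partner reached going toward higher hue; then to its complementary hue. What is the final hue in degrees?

+151° (split-comp 29° ↓): 223 + 151 = 374 → 374 − 360 = 14°
+120° (triadic ↑): 14 + 120 = 134°
+180° (complement): 134 + 180 = 314°

314°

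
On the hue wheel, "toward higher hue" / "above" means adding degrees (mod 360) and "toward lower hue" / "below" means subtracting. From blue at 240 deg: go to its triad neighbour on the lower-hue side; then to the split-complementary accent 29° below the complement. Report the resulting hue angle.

271°

triadic ↓ −120°: 240 − 120 = 120°
split-comp 29° ↓ +151°: 120 + 151 = 271°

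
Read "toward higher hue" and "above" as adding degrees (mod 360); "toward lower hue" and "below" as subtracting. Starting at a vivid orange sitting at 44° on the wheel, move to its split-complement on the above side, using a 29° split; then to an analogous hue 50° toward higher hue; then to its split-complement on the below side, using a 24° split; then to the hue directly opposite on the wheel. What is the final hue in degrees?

44 + 209 = 253°   (split-comp 29° ↑)
253 + 50 = 303°   (analog 50° ↑)
303 + 156 = 459 → 459 − 360 = 99°   (split-comp 24° ↓)
99 + 180 = 279°   (complement)

279°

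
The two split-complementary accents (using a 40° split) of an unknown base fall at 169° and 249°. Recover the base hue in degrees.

29°

The accents sit 40° either side of the complement, so the complement is their short-arc midpoint on the wheel.
Short-arc midpoint of 169° and 249°: 209°.
Base is 180° from the complement: 209 − 180 = 29°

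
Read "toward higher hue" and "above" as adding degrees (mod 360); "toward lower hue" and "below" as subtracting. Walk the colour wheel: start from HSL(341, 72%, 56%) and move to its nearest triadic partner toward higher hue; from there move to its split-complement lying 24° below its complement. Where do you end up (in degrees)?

257°

triadic ↑ +120°: 341 + 120 = 461 → 461 − 360 = 101°
split-comp 24° ↓ +156°: 101 + 156 = 257°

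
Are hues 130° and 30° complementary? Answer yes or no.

no

Angular distance: |130 − 30| = 100 = 100°.
Complementary requires 180°.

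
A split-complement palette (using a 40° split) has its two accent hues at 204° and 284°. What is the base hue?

64°

The accents sit 40° either side of the complement, so the complement is their short-arc midpoint on the wheel.
Short-arc midpoint of 204° and 284°: 244°.
Base is 180° from the complement: 244 − 180 = 64°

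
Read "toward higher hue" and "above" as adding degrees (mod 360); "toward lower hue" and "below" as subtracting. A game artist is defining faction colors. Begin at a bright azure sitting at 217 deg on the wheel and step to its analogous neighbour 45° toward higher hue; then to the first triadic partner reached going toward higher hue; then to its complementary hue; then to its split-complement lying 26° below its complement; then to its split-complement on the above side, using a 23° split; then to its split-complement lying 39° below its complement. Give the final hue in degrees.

340°

217 + 45 = 262°   (analog 45° ↑)
262 + 120 = 382 → 382 − 360 = 22°   (triadic ↑)
22 + 180 = 202°   (complement)
202 + 154 = 356°   (split-comp 26° ↓)
356 + 203 = 559 → 559 − 360 = 199°   (split-comp 23° ↑)
199 + 141 = 340°   (split-comp 39° ↓)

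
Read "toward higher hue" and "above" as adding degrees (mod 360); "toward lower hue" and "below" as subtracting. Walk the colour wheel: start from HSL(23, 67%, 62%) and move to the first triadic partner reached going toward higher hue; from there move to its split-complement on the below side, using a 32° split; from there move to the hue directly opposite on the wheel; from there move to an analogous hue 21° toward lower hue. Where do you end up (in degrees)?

+120° (triadic ↑): 23 + 120 = 143°
+148° (split-comp 32° ↓): 143 + 148 = 291°
+180° (complement): 291 + 180 = 471 → 471 − 360 = 111°
−21° (analog 21° ↓): 111 − 21 = 90°

90°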